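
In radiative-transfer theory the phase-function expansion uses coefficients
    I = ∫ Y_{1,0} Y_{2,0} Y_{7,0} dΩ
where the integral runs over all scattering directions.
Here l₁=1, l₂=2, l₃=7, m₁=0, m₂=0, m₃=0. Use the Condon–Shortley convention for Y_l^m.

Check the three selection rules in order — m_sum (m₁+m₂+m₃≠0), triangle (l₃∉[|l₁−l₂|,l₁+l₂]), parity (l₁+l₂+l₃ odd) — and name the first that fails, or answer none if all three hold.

azimuthal sum: 0 + 0 + 0 = 0  ✓
1 ≤ 7 ≤ 3 (triangle on l)  ✗
L = 1 + 2 + 7 = 10 (even)

triangle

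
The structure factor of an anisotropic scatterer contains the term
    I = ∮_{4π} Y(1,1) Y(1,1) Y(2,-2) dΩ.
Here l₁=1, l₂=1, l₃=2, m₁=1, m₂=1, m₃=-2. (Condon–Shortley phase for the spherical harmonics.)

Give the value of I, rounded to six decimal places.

m-sum 0 ✓  L=4 even ✓  0≤2≤2 ✓
Π(2lᵢ+1) = 3×3×5 = 45
triangle coeff Δ(1,1,2) = 1/30
Σ_t [0,0]: t=0:+1/1 = 1/1
(3j)²=2/15 [(1 1 2; 0 0 0)], sign=+1
Σ_t [0,0]: t=0:+1/4 = 1/4
(3j)²=1/5 [(1 1 2; 1 1 -2)], sign=+1
⇒ 4πI² = 6/5
I = (+1)√(6/5/(4π)) = 0.30901936

0.309019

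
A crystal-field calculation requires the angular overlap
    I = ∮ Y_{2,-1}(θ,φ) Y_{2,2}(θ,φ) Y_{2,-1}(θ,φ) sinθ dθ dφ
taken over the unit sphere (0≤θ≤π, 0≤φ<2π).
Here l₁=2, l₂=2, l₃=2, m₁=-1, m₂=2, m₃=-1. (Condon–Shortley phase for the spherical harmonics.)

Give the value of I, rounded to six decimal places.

0.220728

Rules hold: Σm=0, L=6 even, 0≤2≤4.
N = 5·5·5 = 125
Δ = 2!·2!·2!/7! = 1/630
Racah Σ t=0..2: t=0:+1/8 t=1:−1/1 t=2:+1/8 = -3/4
⇒ 3j(2 2 2; 0 0 0)² = 2/35, sgn -1
Racah Σ t=2..2: t=2:+1/4 = 1/4
⇒ 3j(2 2 2; -1 2 -1)² = 3/35, sgn -1
4πI² = N·(3j₀)²·(3jₘ)² = 30/49
I = +1·√(0.612245/4π) = 0.22072812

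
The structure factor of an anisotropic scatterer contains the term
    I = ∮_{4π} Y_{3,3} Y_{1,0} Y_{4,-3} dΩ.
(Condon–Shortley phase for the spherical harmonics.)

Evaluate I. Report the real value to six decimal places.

-0.162868

Rules hold: Σm=0, L=8 even, 2≤4≤4.
N = 7·3·9 = 189
Δ = 0!·6!·2!/9! = 1/252
Racah Σ t=0..0: t=0:+1/36 = 1/36
⇒ 3j(3 1 4; 0 0 0)² = 4/63, sgn +1
Racah Σ t=0..0: t=0:+1/720 = 1/720
⇒ 3j(3 1 4; 3 0 -3)² = 1/36, sgn -1
4πI² = N·(3j₀)²·(3jₘ)² = 1/3
I = -1·√(0.333333/4π) = -0.16286750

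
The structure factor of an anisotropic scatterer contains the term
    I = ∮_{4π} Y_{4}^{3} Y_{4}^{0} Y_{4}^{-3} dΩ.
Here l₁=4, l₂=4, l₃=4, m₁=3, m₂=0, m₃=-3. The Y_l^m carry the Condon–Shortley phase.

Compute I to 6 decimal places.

Rules hold: Σm=0, L=12 even, 0≤4≤8.
N = 9·9·9 = 729
Δ = 4!·4!·4!/13! = 1/450450
Racah Σ t=0..4: t=0:+1/13824 t=1:−1/216 t=2:+1/64 t=3:−1/216 t=4:+1/13824 = 5/768
⇒ 3j(4 4 4; 0 0 0)² = 18/1001, sgn +1
Racah Σ t=0..1: t=0:+1/3456 t=1:−1/864 = -1/1152
⇒ 3j(4 4 4; 3 0 -3)² = 7/286, sgn +1
4πI² = N·(3j₀)²·(3jₘ)² = 6561/20449
I = +1·√(0.320847/4π) = 0.15978796

0.159788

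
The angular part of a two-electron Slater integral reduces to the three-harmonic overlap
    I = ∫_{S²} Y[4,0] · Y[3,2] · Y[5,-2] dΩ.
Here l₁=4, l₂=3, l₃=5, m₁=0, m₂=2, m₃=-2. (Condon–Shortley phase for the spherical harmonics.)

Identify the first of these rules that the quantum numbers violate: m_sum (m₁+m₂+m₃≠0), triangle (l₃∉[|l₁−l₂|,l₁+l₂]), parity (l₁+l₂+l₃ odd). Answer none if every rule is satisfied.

none

Σmᵢ = 0  ✓
l₃∈[|l₁−l₂|,l₁+l₂]=[1,7], have l₃=5  ✓
Σlᵢ = 12 ⇒ even  ✓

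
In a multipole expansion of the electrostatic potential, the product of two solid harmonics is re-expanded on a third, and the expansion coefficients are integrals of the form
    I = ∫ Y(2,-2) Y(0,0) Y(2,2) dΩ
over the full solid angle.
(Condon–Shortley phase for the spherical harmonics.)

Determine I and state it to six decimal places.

Rules hold: Σm=0, L=4 even, 2≤2≤2.
N = 5·1·5 = 25
Δ = 0!·4!·0!/5! = 1/5
Racah Σ t=0..0: t=0:+1/4 = 1/4
⇒ 3j(2 0 2; 0 0 0)² = 1/5, sgn +1
Racah Σ t=0..0: t=0:+1/24 = 1/24
⇒ 3j(2 0 2; -2 0 2)² = 1/5, sgn +1
4πI² = N·(3j₀)²·(3jₘ)² = 1/1
I = +1·√(1/4π) = 0.28209479

0.282095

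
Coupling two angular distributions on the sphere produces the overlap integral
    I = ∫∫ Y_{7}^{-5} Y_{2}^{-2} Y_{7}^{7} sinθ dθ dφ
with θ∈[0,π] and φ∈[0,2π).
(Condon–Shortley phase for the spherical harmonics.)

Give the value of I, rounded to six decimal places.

0.066694

Checks pass: Σm=0; 16 even; l₃=7∈[5,9].
(2·7+1)(2·2+1)(2·7+1) = 1125
Δ: 2! 12! 2! / 17! → 1/185640
sum: t=0:+1/2419200 t=1:−1/518400 t=2:+1/2419200 = -1/907200
3j²(7 2 7; 0 0 0) = Δ·Π!·Σ² = 56/3315  (sign +1)
sum: t=0:+1/1916006400 = 1/1916006400
3j²(7 2 7; -5 -2 7) = Δ·Π!·Σ² = 1/340  (sign +1)
combine: 4πI² = 1125·56/3315·1/340 = 210/3757
take √, sign +1: I = 0.06669359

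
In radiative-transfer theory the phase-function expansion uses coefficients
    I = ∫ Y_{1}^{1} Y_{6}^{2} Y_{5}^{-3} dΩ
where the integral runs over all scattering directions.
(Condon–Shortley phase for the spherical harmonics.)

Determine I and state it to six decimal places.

0.100084

m-sum 0 ✓  L=12 even ✓  5≤5≤7 ✓
Π(2lᵢ+1) = 3×13×11 = 429
triangle coeff Δ(1,6,5) = 1/858
Σ_t [1,1]: t=1:−1/14400 = -1/14400
(3j)²=6/143 [(1 6 5; 0 0 0)], sign=+1
Σ_t [0,0]: t=0:+1/161280 = 1/161280
(3j)²=1/143 [(1 6 5; 1 2 -3)], sign=+1
⇒ 4πI² = 18/143
I = (+1)√(18/143/(4π)) = 0.10008369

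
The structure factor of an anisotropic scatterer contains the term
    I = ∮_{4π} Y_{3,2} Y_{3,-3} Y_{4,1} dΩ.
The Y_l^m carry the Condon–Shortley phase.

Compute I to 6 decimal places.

0.140463

Checks pass: Σm=0; 10 even; l₃=4∈[0,6].
(2·3+1)(2·3+1)(2·4+1) = 441
Δ: 2! 4! 4! / 11! → 1/34650
sum: t=0:+1/72 t=1:−1/16 t=2:+1/72 = -5/144
3j²(3 3 4; 0 0 0) = Δ·Π!·Σ² = 2/77  (sign -1)
sum: t=0:+1/288 = 1/288
3j²(3 3 4; 2 -3 1) = Δ·Π!·Σ² = 5/231  (sign -1)
combine: 4πI² = 441·2/77·5/231 = 30/121
take √, sign +1: I = 0.14046335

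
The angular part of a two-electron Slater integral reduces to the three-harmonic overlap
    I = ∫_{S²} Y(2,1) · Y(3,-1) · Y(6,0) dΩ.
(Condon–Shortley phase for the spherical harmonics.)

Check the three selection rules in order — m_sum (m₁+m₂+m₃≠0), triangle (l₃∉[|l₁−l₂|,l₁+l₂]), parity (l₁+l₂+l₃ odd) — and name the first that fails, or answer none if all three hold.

Σmᵢ = 0  ✓
l₃∈[|l₁−l₂|,l₁+l₂]=[1,5], have l₃=6  ✗
Σlᵢ = 11 ⇒ odd

triangle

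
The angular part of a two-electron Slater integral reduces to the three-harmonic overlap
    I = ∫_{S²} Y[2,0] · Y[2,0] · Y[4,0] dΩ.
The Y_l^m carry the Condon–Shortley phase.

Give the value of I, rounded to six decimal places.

0.241796

Rules hold: Σm=0, L=8 even, 0≤4≤4.
N = 5·5·9 = 225
Δ = 0!·4!·4!/9! = 1/630
Racah Σ t=0..0: t=0:+1/16 = 1/16
⇒ 3j(2 2 4; 0 0 0)² = 2/35, sgn +1
(m-triple is (0,0,0) — same symbol as above.)
4πI² = N·(3j₀)²·(3jₘ)² = 36/49
I = +1·√(0.734694/4π) = 0.24179554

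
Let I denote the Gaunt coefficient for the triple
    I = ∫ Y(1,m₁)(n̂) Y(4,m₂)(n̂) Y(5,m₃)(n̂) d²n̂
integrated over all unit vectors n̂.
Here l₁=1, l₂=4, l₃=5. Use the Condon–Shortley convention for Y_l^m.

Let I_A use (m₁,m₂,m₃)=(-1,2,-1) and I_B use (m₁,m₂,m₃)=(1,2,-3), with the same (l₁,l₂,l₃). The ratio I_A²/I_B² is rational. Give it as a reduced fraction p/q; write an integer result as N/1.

Shared (l₁,l₂,l₃)=(1,4,5): N and (l;000)² cancel in I_A²/I_B².
A: Δ = 0!·2!·8!/11! = 1/495; Racah Σ t=0..0: t=0:+1/2880 = 1/2880; ⇒ 3j(1 4 5; -1 2 -1)² = 2/165, sgn +1
B: Δ = 0!·2!·8!/11! = 1/495; Racah Σ t=0..0: t=0:+1/2880 = 1/2880; ⇒ 3j(1 4 5; 1 2 -3)² = 28/495, sgn +1
I_A²/I_B² = (2/165)/(28/495) = 3/14

3/14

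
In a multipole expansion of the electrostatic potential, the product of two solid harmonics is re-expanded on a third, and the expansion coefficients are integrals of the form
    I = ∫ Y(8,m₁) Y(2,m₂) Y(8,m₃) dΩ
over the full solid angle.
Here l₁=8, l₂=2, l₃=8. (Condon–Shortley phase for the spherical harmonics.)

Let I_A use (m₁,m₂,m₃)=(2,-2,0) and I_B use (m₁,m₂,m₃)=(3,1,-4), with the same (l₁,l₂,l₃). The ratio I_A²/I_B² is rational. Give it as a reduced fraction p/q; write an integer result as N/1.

Same 8,2,8: normalisation and zero-m 3j drop out of the ratio.
A: Δ: 2! 14! 2! / 19! → 1/348840; sum: t=0:+1/116121600 = 1/116121600; 3j²(8 2 8; 2 -2 0) = Δ·Π!·Σ² = 7/323  (sign +1)
B: Δ: 2! 14! 2! / 19! → 1/348840; sum: t=1:−1/174182400 t=2:+1/479001600 = -1/273715200; 3j²(8 2 8; 3 1 -4) = Δ·Π!·Σ² = 49/3876  (sign -1)
I_A²/I_B² = (7/323)/(49/3876) = 12/7

12/7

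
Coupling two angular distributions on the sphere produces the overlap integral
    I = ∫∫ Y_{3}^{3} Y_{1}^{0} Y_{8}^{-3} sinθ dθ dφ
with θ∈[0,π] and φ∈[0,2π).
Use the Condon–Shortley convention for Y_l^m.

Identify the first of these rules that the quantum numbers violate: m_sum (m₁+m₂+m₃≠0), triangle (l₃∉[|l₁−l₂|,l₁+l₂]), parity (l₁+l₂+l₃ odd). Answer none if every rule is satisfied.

Σmᵢ = 0  ✓
l₃∈[|l₁−l₂|,l₁+l₂]=[2,4], have l₃=8  ✗
Σlᵢ = 12 ⇒ even

triangle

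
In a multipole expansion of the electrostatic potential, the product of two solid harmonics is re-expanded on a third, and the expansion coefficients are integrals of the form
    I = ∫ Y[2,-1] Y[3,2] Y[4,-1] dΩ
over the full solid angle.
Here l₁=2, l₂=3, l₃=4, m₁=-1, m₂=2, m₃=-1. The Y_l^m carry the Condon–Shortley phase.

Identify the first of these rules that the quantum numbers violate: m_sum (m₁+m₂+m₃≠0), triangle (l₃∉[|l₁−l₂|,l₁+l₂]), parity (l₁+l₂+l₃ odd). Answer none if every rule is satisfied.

parity

azimuthal sum: -1 + 2 − 1 = 0  ✓
1 ≤ 4 ≤ 5 (triangle on l)  ✓
L = 2 + 3 + 4 = 9 (odd)  ✗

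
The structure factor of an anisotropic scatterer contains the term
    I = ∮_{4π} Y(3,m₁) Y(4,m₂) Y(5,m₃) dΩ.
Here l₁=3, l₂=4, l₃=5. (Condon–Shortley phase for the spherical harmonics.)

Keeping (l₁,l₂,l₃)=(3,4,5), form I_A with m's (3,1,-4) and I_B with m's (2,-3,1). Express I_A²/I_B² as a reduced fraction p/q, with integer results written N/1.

162/121

Same 3,4,5: normalisation and zero-m 3j drop out of the ratio.
A: Δ: 2! 4! 6! / 13! → 1/180180; sum: t=0:+1/5760 = 1/5760; 3j²(3 4 5; 3 1 -4) = Δ·Π!·Σ² = 9/286  (sign -1)
B: Δ: 2! 4! 6! / 13! → 1/180180; sum: t=0:+1/1440 t=1:−1/17280 = 11/17280; 3j²(3 4 5; 2 -3 1) = Δ·Π!·Σ² = 11/468  (sign +1)
I_A²/I_B² = (9/286)/(11/468) = 162/121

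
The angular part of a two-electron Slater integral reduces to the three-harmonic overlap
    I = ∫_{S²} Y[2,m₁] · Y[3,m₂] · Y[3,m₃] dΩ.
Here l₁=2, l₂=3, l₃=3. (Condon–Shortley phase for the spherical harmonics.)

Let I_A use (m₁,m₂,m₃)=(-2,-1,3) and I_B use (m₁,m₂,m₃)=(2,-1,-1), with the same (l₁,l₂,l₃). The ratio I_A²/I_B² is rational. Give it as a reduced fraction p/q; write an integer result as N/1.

5/12

l's match ⇒ only the (l;m) 3-j factors differ between A and B.
A: triangle coeff Δ(2,3,3) = 1/3780; Σ_t [2,2]: t=2:+1/96 = 1/96; (3j)²=1/42 [(2 3 3; -2 -1 3)], sign=+1
B: triangle coeff Δ(2,3,3) = 1/3780; Σ_t [0,0]: t=0:+1/16 = 1/16; (3j)²=2/35 [(2 3 3; 2 -1 -1)], sign=+1
I_A²/I_B² = (1/42)/(2/35) = 5/12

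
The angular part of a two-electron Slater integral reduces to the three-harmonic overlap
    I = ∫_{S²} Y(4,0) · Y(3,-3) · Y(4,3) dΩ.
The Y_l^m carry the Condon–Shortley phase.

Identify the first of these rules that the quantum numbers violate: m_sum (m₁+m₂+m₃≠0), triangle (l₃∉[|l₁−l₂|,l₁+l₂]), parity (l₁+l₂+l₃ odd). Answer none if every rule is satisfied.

parity

azimuthal sum: 0 − 3 + 3 = 0  ✓
1 ≤ 4 ≤ 7 (triangle on l)  ✓
L = 4 + 3 + 4 = 11 (odd)  ✗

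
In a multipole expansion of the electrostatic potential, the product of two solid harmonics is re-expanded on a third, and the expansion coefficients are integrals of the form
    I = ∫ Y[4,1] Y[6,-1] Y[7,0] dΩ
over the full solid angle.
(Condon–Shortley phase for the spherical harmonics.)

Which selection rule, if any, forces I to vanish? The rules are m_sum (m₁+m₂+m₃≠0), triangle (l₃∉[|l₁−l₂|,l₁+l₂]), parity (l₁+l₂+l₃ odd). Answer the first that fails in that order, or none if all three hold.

Σmᵢ = 0  ✓
l₃∈[|l₁−l₂|,l₁+l₂]=[2,10], have l₃=7  ✓
Σlᵢ = 17 ⇒ odd  ✗

parity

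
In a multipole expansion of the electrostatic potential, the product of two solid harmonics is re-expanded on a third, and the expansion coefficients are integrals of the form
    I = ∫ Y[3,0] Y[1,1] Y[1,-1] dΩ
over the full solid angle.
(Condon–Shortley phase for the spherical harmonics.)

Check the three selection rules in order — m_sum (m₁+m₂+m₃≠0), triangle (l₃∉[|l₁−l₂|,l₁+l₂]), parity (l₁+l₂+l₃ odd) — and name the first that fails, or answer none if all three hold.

triangle

Σmᵢ = 0  ✓
l₃∈[|l₁−l₂|,l₁+l₂]=[2,4], have l₃=1  ✗
Σlᵢ = 5 ⇒ odd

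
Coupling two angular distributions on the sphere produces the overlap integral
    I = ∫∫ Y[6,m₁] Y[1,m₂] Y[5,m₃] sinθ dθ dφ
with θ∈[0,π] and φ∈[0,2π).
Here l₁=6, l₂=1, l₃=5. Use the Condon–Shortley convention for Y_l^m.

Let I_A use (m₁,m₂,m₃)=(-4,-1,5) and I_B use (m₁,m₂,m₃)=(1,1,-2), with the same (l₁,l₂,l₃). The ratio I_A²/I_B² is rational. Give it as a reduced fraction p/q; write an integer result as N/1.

1/10

Shared (l₁,l₂,l₃)=(6,1,5): N and (l;000)² cancel in I_A²/I_B².
A: Δ = 2!·10!·0!/13! = 1/858; Racah Σ t=0..0: t=0:+1/7257600 = 1/7257600; ⇒ 3j(6 1 5; -4 -1 5)² = 1/858, sgn +1
B: Δ = 2!·10!·0!/13! = 1/858; Racah Σ t=2..2: t=2:+1/60480 = 1/60480; ⇒ 3j(6 1 5; 1 1 -2)² = 5/429, sgn -1
I_A²/I_B² = (1/858)/(5/429) = 1/10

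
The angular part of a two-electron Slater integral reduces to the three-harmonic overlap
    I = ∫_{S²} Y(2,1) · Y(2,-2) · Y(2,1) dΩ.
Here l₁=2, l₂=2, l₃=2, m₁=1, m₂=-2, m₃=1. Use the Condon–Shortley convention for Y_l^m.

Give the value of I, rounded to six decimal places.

0.220728

m-sum 0 ✓  L=6 even ✓  0≤2≤4 ✓
Π(2lᵢ+1) = 5×5×5 = 125
triangle coeff Δ(2,2,2) = 1/630
Σ_t [0,2]: t=0:+1/8 t=1:−1/1 t=2:+1/8 = -3/4
(3j)²=2/35 [(2 2 2; 0 0 0)], sign=-1
Σ_t [0,0]: t=0:+1/4 = 1/4
(3j)²=3/35 [(2 2 2; 1 -2 1)], sign=-1
⇒ 4πI² = 30/49
I = (+1)√(30/49/(4π)) = 0.22072812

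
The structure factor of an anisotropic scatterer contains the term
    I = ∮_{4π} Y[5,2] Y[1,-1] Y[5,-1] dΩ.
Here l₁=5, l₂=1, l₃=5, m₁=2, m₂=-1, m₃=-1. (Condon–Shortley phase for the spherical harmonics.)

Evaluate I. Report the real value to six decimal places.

0.000000

l₁+l₂+l₃=11 is odd: 3j(l;000)=0 ⇒ I=0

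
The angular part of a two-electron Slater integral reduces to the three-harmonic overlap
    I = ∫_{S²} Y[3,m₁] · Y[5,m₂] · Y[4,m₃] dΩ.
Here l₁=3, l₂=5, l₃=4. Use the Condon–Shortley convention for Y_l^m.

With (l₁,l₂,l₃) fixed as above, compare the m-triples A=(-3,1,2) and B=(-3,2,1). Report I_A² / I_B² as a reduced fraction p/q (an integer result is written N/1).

9/14

Shared (l₁,l₂,l₃)=(3,5,4): N and (l;000)² cancel in I_A²/I_B².
A: Δ = 4!·2!·6!/13! = 1/180180; Racah Σ t=4..4: t=4:+1/2304 = 1/2304; ⇒ 3j(3 5 4; -3 1 2)² = 75/4004, sgn +1
B: Δ = 4!·2!·6!/13! = 1/180180; Racah Σ t=4..4: t=4:+1/1728 = 1/1728; ⇒ 3j(3 5 4; -3 2 1)² = 25/858, sgn -1
I_A²/I_B² = (75/4004)/(25/858) = 9/14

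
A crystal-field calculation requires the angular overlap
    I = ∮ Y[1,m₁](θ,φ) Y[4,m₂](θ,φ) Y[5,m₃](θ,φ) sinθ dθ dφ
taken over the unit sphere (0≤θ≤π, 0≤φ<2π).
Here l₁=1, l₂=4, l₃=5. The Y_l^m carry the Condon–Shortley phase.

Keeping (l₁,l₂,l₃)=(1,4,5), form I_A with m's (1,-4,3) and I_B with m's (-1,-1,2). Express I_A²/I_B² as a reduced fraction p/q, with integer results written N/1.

l's match ⇒ only the (l;m) 3-j factors differ between A and B.
A: triangle coeff Δ(1,4,5) = 1/495; Σ_t [0,0]: t=0:+1/80640 = 1/80640; (3j)²=1/495 [(1 4 5; 1 -4 3)], sign=+1
B: triangle coeff Δ(1,4,5) = 1/495; Σ_t [0,0]: t=0:+1/1440 = 1/1440; (3j)²=7/165 [(1 4 5; -1 -1 2)], sign=-1
I_A²/I_B² = (1/495)/(7/165) = 1/21

1/21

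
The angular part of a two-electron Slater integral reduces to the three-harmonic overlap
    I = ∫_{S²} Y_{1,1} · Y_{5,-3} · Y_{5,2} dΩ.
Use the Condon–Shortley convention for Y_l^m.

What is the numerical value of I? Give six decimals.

0.000000

l₁+l₂+l₃=11 is odd: 3j(l;000)=0 ⇒ I=0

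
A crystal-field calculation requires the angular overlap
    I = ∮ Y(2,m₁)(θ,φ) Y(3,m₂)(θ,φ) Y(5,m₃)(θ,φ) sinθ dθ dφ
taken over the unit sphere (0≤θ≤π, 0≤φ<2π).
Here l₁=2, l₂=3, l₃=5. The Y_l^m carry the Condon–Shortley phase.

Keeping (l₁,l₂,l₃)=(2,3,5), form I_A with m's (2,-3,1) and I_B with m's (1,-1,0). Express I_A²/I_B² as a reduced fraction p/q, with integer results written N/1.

l's match ⇒ only the (l;m) 3-j factors differ between A and B.
A: triangle coeff Δ(2,3,5) = 1/2310; Σ_t [0,0]: t=0:+1/17280 = 1/17280; (3j)²=1/2310 [(2 3 5; 2 -3 1)], sign=+1
B: triangle coeff Δ(2,3,5) = 1/2310; Σ_t [0,0]: t=0:+1/288 = 1/288; (3j)²=5/231 [(2 3 5; 1 -1 0)], sign=-1
I_A²/I_B² = (1/2310)/(5/231) = 1/50

1/50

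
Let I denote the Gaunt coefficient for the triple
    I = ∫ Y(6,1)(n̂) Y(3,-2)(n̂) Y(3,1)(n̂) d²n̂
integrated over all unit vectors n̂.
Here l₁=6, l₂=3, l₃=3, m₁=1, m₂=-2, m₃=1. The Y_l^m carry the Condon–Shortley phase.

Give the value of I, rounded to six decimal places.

-0.121471

Rules hold: Σm=0, L=12 even, 3≤3≤9.
N = 13·7·7 = 637
Δ = 6!·6!·0!/13! = 1/12012
Racah Σ t=3..3: t=3:−1/1296 = -1/1296
⇒ 3j(6 3 3; 0 0 0)² = 100/3003, sgn +1
Racah Σ t=1..1: t=1:−1/5760 = -1/5760
⇒ 3j(6 3 3; 1 -2 1)² = 5/572, sgn -1
4πI² = N·(3j₀)²·(3jₘ)² = 875/4719
I = -1·√(0.185421/4π) = -0.12147142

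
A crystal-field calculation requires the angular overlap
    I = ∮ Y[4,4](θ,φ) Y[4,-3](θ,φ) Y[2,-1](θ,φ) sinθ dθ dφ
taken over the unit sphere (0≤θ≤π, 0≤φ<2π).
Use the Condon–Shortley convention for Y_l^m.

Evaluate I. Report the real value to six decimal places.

0.198645

Rules hold: Σm=0, L=10 even, 0≤2≤8.
N = 9·9·5 = 405
Δ = 6!·2!·2!/11! = 1/13860
Racah Σ t=2..4: t=2:+1/192 t=3:−1/36 t=4:+1/192 = -5/288
⇒ 3j(4 4 2; 0 0 0)² = 20/693, sgn -1
Racah Σ t=0..0: t=0:+1/1440 = 1/1440
⇒ 3j(4 4 2; 4 -3 -1)² = 7/165, sgn -1
4πI² = N·(3j₀)²·(3jₘ)² = 60/121
I = +1·√(0.495868/4π) = 0.19864517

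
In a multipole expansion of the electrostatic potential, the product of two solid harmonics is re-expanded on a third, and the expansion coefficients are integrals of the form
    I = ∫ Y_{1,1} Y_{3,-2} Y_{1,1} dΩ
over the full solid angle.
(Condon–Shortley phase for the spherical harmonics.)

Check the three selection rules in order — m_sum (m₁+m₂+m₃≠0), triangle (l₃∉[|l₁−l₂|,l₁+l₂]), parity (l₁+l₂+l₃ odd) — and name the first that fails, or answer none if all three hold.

triangle

m₁+m₂+m₃ = 1 − 2 + 1 = 0  ✓
triangle: |1−3|=2 ≤ l₃=1 ≤ 1+3=4  ✗
parity: l₁+l₂+l₃ = 5 is odd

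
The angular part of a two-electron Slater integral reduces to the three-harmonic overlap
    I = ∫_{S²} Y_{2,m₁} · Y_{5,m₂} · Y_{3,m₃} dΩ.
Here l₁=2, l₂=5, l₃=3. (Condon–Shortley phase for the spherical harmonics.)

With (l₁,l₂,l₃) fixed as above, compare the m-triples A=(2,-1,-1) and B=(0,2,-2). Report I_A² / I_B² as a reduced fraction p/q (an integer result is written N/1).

Same 2,5,3: normalisation and zero-m 3j drop out of the ratio.
A: Δ: 4! 0! 6! / 11! → 1/2310; sum: t=0:+1/1152 = 1/1152; 3j²(2 5 3; 2 -1 -1) = Δ·Π!·Σ² = 1/154  (sign +1)
B: Δ: 4! 0! 6! / 11! → 1/2310; sum: t=2:+1/480 = 1/480; 3j²(2 5 3; 0 2 -2) = Δ·Π!·Σ² = 3/110  (sign -1)
I_A²/I_B² = (1/154)/(3/110) = 5/21

5/21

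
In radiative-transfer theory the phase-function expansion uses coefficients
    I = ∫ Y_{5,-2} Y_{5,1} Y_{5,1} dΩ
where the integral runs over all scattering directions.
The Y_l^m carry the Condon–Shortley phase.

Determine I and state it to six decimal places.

l₁+l₂+l₃=15 is odd: 3j(l;000)=0 ⇒ I=0

0.000000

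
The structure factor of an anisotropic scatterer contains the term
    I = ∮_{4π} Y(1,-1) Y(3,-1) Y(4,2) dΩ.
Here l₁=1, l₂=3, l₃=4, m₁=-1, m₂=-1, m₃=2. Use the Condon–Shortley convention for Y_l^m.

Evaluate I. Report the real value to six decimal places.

0.238414

m-sum 0 ✓  L=8 even ✓  2≤4≤4 ✓
Π(2lᵢ+1) = 3×7×9 = 189
triangle coeff Δ(1,3,4) = 1/252
Σ_t [0,0]: t=0:+1/36 = 1/36
(3j)²=4/63 [(1 3 4; 0 0 0)], sign=+1
Σ_t [0,0]: t=0:+1/96 = 1/96
(3j)²=5/84 [(1 3 4; -1 -1 2)], sign=+1
⇒ 4πI² = 5/7
I = (+1)√(5/7/(4π)) = 0.23841361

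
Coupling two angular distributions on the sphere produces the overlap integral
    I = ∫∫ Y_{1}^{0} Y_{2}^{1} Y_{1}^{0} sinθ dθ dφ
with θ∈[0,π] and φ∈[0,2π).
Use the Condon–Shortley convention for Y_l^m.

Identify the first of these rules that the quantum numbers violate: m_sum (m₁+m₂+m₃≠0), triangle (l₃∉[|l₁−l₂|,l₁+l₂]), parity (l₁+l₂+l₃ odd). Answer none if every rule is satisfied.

azimuthal sum: 0 + 1 + 0 = 1  ✗
1 ≤ 1 ≤ 3 (triangle on l)
L = 1 + 2 + 1 = 4 (even)

m_sum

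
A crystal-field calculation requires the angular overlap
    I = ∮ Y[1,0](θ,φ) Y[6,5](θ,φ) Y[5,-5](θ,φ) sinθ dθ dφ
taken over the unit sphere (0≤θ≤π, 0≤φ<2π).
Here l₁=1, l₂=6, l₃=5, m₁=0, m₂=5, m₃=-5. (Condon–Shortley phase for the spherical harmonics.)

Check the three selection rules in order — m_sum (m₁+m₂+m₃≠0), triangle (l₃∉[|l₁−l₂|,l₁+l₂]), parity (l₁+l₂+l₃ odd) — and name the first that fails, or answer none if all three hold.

none

azimuthal sum: 0 + 5 − 5 = 0  ✓
5 ≤ 5 ≤ 7 (triangle on l)  ✓
L = 1 + 6 + 5 = 12 (even)  ✓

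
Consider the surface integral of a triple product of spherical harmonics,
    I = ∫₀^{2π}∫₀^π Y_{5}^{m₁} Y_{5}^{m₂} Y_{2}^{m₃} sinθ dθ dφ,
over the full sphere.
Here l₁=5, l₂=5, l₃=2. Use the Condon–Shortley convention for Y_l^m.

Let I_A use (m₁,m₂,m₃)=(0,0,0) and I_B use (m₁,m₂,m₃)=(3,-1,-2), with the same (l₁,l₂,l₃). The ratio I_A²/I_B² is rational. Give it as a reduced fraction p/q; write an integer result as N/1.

25/28

l's match ⇒ only the (l;m) 3-j factors differ between A and B.
A: triangle coeff Δ(5,5,2) = 1/38610; Σ_t [3,5]: t=3:−1/2880 t=4:+1/576 t=5:−1/2880 = 1/960; (3j)²=10/429 [(5 5 2; 0 0 0)], sign=+1
B: triangle coeff Δ(5,5,2) = 1/38610; Σ_t [2,2]: t=2:+1/5760 = 1/5760; (3j)²=56/2145 [(5 5 2; 3 -1 -2)], sign=+1
I_A²/I_B² = (10/429)/(56/2145) = 25/28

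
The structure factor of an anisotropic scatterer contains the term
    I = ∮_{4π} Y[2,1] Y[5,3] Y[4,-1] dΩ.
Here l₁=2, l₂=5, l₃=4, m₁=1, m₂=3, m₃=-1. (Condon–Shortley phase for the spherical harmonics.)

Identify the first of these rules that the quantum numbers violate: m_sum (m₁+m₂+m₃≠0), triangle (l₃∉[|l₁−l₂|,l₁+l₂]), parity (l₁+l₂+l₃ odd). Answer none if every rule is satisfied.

m_sum

azimuthal sum: 1 + 3 − 1 = 3  ✗
3 ≤ 4 ≤ 7 (triangle on l)
L = 2 + 5 + 4 = 11 (odd)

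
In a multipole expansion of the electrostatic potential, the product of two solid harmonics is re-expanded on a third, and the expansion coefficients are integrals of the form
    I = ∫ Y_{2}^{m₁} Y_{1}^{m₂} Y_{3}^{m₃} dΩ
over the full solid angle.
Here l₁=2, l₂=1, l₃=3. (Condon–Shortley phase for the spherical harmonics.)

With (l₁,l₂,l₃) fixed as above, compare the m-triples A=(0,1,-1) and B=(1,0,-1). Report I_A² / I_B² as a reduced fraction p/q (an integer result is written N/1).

3/4

Shared (l₁,l₂,l₃)=(2,1,3): N and (l;000)² cancel in I_A²/I_B².
A: Δ = 0!·4!·2!/7! = 1/105; Racah Σ t=0..0: t=0:+1/8 = 1/8; ⇒ 3j(2 1 3; 0 1 -1)² = 2/35, sgn +1
B: Δ = 0!·4!·2!/7! = 1/105; Racah Σ t=0..0: t=0:+1/6 = 1/6; ⇒ 3j(2 1 3; 1 0 -1)² = 8/105, sgn +1
I_A²/I_B² = (2/35)/(8/105) = 3/4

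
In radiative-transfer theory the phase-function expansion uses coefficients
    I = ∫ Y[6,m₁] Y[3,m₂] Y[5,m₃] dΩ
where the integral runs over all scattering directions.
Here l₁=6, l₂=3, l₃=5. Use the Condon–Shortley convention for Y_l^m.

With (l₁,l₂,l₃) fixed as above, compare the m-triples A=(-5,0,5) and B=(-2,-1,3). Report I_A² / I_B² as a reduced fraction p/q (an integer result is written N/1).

Shared (l₁,l₂,l₃)=(6,3,5): N and (l;000)² cancel in I_A²/I_B².
A: Δ = 4!·8!·2!/15! = 1/675675; Racah Σ t=3..3: t=3:−1/483840 = -1/483840; ⇒ 3j(6 3 5; -5 0 5)² = 3/91, sgn -1
B: Δ = 4!·8!·2!/15! = 1/675675; Racah Σ t=0..2: t=0:+1/1935360 t=1:−1/30240 t=2:+1/11520 = 1/18432; ⇒ 3j(6 3 5; -2 -1 3)² = 7/429, sgn +1
I_A²/I_B² = (3/91)/(7/429) = 99/49

99/49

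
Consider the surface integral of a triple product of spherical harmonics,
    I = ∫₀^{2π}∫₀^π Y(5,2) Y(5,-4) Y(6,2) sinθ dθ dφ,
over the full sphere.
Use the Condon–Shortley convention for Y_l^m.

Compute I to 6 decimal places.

Rules hold: Σm=0, L=16 even, 0≤6≤10.
N = 11·11·13 = 1573
Δ = 4!·6!·6!/17! = 1/28588560
Racah Σ t=0..4: t=0:+1/345600 t=1:−1/13824 t=2:+1/5184 t=3:−1/13824 t=4:+1/345600 = 7/129600
⇒ 3j(5 5 6; 0 0 0)² = 80/7293, sgn +1
Racah Σ t=0..1: t=0:+1/103680 t=1:−1/207360 = 1/207360
⇒ 3j(5 5 6; 2 -4 2)² = 21/2431, sgn +1
4πI² = N·(3j₀)²·(3jₘ)² = 560/3757
I = +1·√(0.149055/4π) = 0.10891018

0.108910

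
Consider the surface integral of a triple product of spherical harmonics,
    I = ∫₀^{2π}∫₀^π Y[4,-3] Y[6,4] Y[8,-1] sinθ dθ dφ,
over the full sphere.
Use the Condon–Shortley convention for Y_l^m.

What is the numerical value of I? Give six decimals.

0.106585

Rules hold: Σm=0, L=18 even, 2≤8≤10.
N = 9·13·17 = 1989
Δ = 2!·6!·10!/19! = 1/23279256
Racah Σ t=0..2: t=0:+1/1658880 t=1:−1/518400 t=2:+1/1658880 = -1/1382400
⇒ 3j(4 6 8; 0 0 0)² = 504/46189, sgn -1
Racah Σ t=1..2: t=1:−1/261273600 t=2:+1/19353600 = 1/20901888
⇒ 3j(4 6 8; -3 4 -1)² = 21875/3325608, sgn -1
4πI² = N·(3j₀)²·(3jₘ)² = 1378125/9653501
I = +1·√(0.142759/4π) = 0.10658521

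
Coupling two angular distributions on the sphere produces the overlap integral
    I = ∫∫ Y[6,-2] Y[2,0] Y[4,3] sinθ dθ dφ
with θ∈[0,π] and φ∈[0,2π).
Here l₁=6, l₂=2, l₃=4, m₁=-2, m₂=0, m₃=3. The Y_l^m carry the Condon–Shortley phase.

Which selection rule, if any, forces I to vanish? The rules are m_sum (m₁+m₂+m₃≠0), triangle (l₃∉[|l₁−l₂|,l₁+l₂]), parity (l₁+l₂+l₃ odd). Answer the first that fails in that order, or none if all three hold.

Σmᵢ = 1  ✗
l₃∈[|l₁−l₂|,l₁+l₂]=[4,8], have l₃=4
Σlᵢ = 12 ⇒ even

m_sum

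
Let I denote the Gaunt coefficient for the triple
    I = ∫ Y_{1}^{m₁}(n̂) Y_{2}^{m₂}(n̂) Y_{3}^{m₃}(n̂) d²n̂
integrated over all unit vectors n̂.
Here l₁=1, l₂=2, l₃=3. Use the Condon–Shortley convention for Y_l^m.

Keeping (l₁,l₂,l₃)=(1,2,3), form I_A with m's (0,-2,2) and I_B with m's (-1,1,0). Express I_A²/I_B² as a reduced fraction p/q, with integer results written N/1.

Shared (l₁,l₂,l₃)=(1,2,3): N and (l;000)² cancel in I_A²/I_B².
A: Δ = 0!·2!·4!/7! = 1/105; Racah Σ t=0..0: t=0:+1/24 = 1/24; ⇒ 3j(1 2 3; 0 -2 2)² = 1/21, sgn -1
B: Δ = 0!·2!·4!/7! = 1/105; Racah Σ t=0..0: t=0:+1/12 = 1/12; ⇒ 3j(1 2 3; -1 1 0)² = 1/35, sgn -1
I_A²/I_B² = (1/21)/(1/35) = 5/3

5/3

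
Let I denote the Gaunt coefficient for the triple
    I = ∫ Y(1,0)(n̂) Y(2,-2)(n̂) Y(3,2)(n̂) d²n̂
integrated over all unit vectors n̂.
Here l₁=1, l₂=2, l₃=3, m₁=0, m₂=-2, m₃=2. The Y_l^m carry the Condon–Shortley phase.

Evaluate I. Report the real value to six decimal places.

Checks pass: Σm=0; 6 even; l₃=3∈[1,3].
(2·1+1)(2·2+1)(2·3+1) = 105
Δ: 0! 2! 4! / 7! → 1/105
sum: t=0:+1/4 = 1/4
3j²(1 2 3; 0 0 0) = Δ·Π!·Σ² = 3/35  (sign -1)
sum: t=0:+1/24 = 1/24
3j²(1 2 3; 0 -2 2) = Δ·Π!·Σ² = 1/21  (sign -1)
combine: 4πI² = 105·3/35·1/21 = 3/7
take √, sign +1: I = 0.18467439

0.184674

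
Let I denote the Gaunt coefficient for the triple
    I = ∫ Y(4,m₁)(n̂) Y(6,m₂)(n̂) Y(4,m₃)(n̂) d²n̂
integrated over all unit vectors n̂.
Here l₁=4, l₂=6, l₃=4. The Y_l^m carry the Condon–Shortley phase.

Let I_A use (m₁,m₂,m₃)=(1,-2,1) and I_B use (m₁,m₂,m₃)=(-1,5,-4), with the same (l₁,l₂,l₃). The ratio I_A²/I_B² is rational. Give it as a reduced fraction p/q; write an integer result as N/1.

35/66

Shared (l₁,l₂,l₃)=(4,6,4): N and (l;000)² cancel in I_A²/I_B².
A: Δ = 6!·2!·6!/15! = 1/1261260; Racah Σ t=1..3: t=1:−1/8640 t=2:+1/2304 t=3:−1/8640 = 7/34560; ⇒ 3j(4 6 4; 1 -2 1)² = 7/429, sgn -1
B: Δ = 6!·2!·6!/15! = 1/1261260; Racah Σ t=5..5: t=5:−1/172800 = -1/172800; ⇒ 3j(4 6 4; -1 5 -4)² = 2/65, sgn -1
I_A²/I_B² = (7/429)/(2/65) = 35/66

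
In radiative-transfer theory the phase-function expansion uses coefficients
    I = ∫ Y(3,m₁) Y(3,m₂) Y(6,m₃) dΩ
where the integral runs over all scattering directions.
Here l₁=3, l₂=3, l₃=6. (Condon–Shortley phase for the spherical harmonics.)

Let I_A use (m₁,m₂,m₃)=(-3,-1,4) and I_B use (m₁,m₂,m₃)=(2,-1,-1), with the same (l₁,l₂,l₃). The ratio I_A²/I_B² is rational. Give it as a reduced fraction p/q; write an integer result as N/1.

2/1

Same 3,3,6: normalisation and zero-m 3j drop out of the ratio.
A: Δ: 0! 6! 6! / 13! → 1/12012; sum: t=0:+1/34560 = 1/34560; 3j²(3 3 6; -3 -1 4) = Δ·Π!·Σ² = 5/286  (sign +1)
B: Δ: 0! 6! 6! / 13! → 1/12012; sum: t=0:+1/5760 = 1/5760; 3j²(3 3 6; 2 -1 -1) = Δ·Π!·Σ² = 5/572  (sign -1)
I_A²/I_B² = (5/286)/(5/572) = 2/1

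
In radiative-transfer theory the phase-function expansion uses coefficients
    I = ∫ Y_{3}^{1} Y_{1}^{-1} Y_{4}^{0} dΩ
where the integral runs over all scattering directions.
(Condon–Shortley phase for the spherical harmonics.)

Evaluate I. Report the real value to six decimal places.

m-sum 0 ✓  L=8 even ✓  2≤4≤4 ✓
Π(2lᵢ+1) = 7×3×9 = 189
triangle coeff Δ(3,1,4) = 1/252
Σ_t [0,0]: t=0:+1/36 = 1/36
(3j)²=4/63 [(3 1 4; 0 0 0)], sign=+1
Σ_t [0,0]: t=0:+1/96 = 1/96
(3j)²=1/42 [(3 1 4; 1 -1 0)], sign=+1
⇒ 4πI² = 2/7
I = (+1)√(2/7/(4π)) = 0.15078601

0.150786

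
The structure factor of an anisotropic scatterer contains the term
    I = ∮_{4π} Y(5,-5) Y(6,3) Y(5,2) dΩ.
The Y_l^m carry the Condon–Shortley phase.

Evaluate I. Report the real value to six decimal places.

Checks pass: Σm=0; 16 even; l₃=5∈[1,11].
(2·5+1)(2·6+1)(2·5+1) = 1573
Δ: 6! 4! 6! / 17! → 1/28588560
sum: t=1:−1/345600 t=2:+1/13824 t=3:−1/5184 t=4:+1/13824 t=5:−1/345600 = -7/129600
3j²(5 6 5; 0 0 0) = Δ·Π!·Σ² = 80/7293  (sign +1)
sum: t=6:+1/622080 = 1/622080
3j²(5 6 5; -5 3 2) = Δ·Π!·Σ² = 105/4862  (sign -1)
combine: 4πI² = 1573·80/7293·105/4862 = 1400/3757
take √, sign -1: I = -0.17220212

-0.172202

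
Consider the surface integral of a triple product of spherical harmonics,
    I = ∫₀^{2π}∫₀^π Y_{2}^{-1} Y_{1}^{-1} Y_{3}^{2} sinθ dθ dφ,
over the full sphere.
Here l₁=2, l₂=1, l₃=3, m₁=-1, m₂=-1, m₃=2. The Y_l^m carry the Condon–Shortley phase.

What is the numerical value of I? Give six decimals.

Rules hold: Σm=0, L=6 even, 1≤3≤3.
N = 5·3·7 = 105
Δ = 0!·4!·2!/7! = 1/105
Racah Σ t=0..0: t=0:+1/4 = 1/4
⇒ 3j(2 1 3; 0 0 0)² = 3/35, sgn -1
Racah Σ t=0..0: t=0:+1/12 = 1/12
⇒ 3j(2 1 3; -1 -1 2)² = 2/21, sgn -1
4πI² = N·(3j₀)²·(3jₘ)² = 6/7
I = +1·√(0.857143/4π) = 0.26116903

0.261169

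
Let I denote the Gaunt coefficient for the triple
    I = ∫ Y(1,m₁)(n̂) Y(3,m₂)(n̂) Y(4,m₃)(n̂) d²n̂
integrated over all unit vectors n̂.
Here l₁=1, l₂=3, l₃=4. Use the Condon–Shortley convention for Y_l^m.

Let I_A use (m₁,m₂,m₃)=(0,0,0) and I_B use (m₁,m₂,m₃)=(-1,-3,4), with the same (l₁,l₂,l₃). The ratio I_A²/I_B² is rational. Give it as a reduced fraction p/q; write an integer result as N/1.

Same 1,3,4: normalisation and zero-m 3j drop out of the ratio.
A: Δ: 0! 2! 6! / 9! → 1/252; sum: t=0:+1/36 = 1/36; 3j²(1 3 4; 0 0 0) = Δ·Π!·Σ² = 4/63  (sign +1)
B: Δ: 0! 2! 6! / 9! → 1/252; sum: t=0:+1/1440 = 1/1440; 3j²(1 3 4; -1 -3 4) = Δ·Π!·Σ² = 1/9  (sign +1)
I_A²/I_B² = (4/63)/(1/9) = 4/7

4/7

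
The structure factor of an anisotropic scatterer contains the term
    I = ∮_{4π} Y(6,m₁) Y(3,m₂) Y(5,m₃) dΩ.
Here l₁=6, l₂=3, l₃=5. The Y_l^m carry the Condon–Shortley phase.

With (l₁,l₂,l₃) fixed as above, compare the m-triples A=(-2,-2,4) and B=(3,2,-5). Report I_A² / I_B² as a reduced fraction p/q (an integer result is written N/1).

5/2

Shared (l₁,l₂,l₃)=(6,3,5): N and (l;000)² cancel in I_A²/I_B².
A: Δ = 4!·8!·2!/15! = 1/675675; Racah Σ t=0..1: t=0:+1/967680 t=1:−1/60480 = -1/64512; ⇒ 3j(6 3 5; -2 -2 4)² = 15/1001, sgn +1
B: Δ = 4!·8!·2!/15! = 1/675675; Racah Σ t=3..3: t=3:−1/483840 = -1/483840; ⇒ 3j(6 3 5; 3 2 -5)² = 6/1001, sgn -1
I_A²/I_B² = (15/1001)/(6/1001) = 5/2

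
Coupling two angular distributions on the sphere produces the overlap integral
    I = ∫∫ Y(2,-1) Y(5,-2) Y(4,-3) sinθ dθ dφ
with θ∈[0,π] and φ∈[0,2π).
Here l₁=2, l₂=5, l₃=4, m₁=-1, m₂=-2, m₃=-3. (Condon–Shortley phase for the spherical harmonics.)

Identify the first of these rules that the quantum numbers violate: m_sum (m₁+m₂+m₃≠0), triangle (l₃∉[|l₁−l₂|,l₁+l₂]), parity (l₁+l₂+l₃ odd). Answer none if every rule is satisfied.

m_sum

Σmᵢ = -6  ✗
l₃∈[|l₁−l₂|,l₁+l₂]=[3,7], have l₃=4
Σlᵢ = 11 ⇒ odd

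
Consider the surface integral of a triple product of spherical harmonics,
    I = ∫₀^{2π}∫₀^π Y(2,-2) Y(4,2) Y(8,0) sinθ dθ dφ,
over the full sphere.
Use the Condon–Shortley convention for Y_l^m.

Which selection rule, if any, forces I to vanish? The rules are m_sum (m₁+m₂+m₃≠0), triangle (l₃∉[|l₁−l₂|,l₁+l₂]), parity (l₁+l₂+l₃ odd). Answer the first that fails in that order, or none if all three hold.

triangle

Σmᵢ = 0  ✓
l₃∈[|l₁−l₂|,l₁+l₂]=[2,6], have l₃=8  ✗
Σlᵢ = 14 ⇒ even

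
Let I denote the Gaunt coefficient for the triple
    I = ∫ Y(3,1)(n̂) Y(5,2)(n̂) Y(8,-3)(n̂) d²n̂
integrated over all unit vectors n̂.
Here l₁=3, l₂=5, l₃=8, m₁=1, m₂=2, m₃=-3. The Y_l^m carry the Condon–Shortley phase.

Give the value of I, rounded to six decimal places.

m-sum 0 ✓  L=16 even ✓  2≤8≤8 ✓
Π(2lᵢ+1) = 7×11×17 = 1309
triangle coeff Δ(3,5,8) = 1/136136
Σ_t [0,0]: t=0:+1/518400 = 1/518400
(3j)²=56/2431 [(3 5 8; 0 0 0)], sign=+1
Σ_t [0,0]: t=0:+1/1451520 = 1/1451520
(3j)²=75/3094 [(3 5 8; 1 2 -3)], sign=-1
⇒ 4πI² = 2100/2873
I = (-1)√(2100/2873/(4π)) = -0.24117756

-0.241178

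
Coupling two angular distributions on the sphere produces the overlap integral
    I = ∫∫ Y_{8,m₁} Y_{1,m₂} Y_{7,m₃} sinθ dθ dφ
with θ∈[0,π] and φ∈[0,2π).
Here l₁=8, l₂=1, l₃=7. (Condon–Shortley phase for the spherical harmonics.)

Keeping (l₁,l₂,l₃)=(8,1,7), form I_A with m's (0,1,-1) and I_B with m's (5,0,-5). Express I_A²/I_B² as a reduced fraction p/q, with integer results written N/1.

28/39

Same 8,1,7: normalisation and zero-m 3j drop out of the ratio.
A: Δ: 2! 14! 0! / 17! → 1/2040; sum: t=2:+1/58060800 = 1/58060800; 3j²(8 1 7; 0 1 -1) = Δ·Π!·Σ² = 7/510  (sign +1)
B: Δ: 2! 14! 0! / 17! → 1/2040; sum: t=1:−1/958003200 = -1/958003200; 3j²(8 1 7; 5 0 -5) = Δ·Π!·Σ² = 13/680  (sign -1)
I_A²/I_B² = (7/510)/(13/680) = 28/39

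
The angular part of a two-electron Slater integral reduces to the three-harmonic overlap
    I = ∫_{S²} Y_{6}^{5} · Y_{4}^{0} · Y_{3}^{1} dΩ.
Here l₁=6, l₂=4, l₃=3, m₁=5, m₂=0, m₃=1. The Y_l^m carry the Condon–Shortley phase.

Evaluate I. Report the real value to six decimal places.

0.000000

5 + 0 + 1 = 6 ≠ 0: azimuthal integral kills it; I = 0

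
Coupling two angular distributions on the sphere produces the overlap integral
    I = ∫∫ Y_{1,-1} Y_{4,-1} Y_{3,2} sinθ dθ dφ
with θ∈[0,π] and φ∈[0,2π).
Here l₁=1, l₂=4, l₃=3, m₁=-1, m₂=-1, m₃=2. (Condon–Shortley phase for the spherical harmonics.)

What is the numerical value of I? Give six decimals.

-0.106622

m-sum 0 ✓  L=8 even ✓  3≤3≤5 ✓
Π(2lᵢ+1) = 3×9×7 = 189
triangle coeff Δ(1,4,3) = 1/252
Σ_t [1,1]: t=1:−1/36 = -1/36
(3j)²=4/63 [(1 4 3; 0 0 0)], sign=+1
Σ_t [2,2]: t=2:+1/240 = 1/240
(3j)²=1/84 [(1 4 3; -1 -1 2)], sign=-1
⇒ 4πI² = 1/7
I = (-1)√(1/7/(4π)) = -0.10662181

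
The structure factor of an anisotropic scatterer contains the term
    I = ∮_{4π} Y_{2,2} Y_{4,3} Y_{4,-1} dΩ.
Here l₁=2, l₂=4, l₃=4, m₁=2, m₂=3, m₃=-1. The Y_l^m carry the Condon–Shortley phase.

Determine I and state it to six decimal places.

0.000000

m-sum = 2 + 3 − 1 = 4 ≠ 0 ⇒ I = 0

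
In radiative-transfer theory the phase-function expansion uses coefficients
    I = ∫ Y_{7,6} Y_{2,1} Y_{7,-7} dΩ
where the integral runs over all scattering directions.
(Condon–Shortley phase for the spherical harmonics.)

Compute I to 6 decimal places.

-0.170036

Checks pass: Σm=0; 16 even; l₃=7∈[5,9].
(2·7+1)(2·2+1)(2·7+1) = 1125
Δ: 2! 12! 2! / 17! → 1/185640
sum: t=0:+1/2419200 t=1:−1/518400 t=2:+1/2419200 = -1/907200
3j²(7 2 7; 0 0 0) = Δ·Π!·Σ² = 56/3315  (sign +1)
sum: t=1:−1/958003200 = -1/958003200
3j²(7 2 7; 6 1 -7) = Δ·Π!·Σ² = 13/680  (sign -1)
combine: 4πI² = 1125·56/3315·13/680 = 105/289
take √, sign -1: I = -0.17003597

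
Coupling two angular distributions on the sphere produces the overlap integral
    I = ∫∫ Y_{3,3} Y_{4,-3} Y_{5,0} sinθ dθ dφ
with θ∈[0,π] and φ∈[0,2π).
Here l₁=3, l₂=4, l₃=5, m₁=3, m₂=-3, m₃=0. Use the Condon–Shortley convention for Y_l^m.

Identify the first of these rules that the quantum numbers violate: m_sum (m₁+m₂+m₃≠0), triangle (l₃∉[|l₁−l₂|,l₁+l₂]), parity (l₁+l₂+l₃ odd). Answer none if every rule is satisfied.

none

m₁+m₂+m₃ = 3 − 3 + 0 = 0  ✓
triangle: |3−4|=1 ≤ l₃=5 ≤ 3+4=7  ✓
parity: l₁+l₂+l₃ = 12 is even  ✓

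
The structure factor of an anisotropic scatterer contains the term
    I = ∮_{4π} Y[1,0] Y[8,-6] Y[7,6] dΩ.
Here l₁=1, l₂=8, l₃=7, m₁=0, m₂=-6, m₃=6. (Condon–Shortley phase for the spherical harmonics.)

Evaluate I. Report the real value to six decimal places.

m-sum 0 ✓  L=16 even ✓  7≤7≤9 ✓
Π(2lᵢ+1) = 3×17×15 = 765
triangle coeff Δ(1,8,7) = 1/2040
Σ_t [1,1]: t=1:−1/25401600 = -1/25401600
(3j)²=8/255 [(1 8 7; 0 0 0)], sign=+1
Σ_t [1,1]: t=1:−1/6227020800 = -1/6227020800
(3j)²=7/510 [(1 8 7; 0 -6 6)], sign=+1
⇒ 4πI² = 28/85
I = (+1)√(28/85/(4π)) = 0.16190663

0.161907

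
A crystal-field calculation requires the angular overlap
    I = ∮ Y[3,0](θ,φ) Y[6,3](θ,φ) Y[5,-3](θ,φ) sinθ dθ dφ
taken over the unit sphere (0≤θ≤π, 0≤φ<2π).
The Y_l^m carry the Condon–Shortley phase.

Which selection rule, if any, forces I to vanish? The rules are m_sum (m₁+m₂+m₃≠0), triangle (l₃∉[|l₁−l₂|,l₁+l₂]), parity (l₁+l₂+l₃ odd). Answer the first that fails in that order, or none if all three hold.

azimuthal sum: 0 + 3 − 3 = 0  ✓
3 ≤ 5 ≤ 9 (triangle on l)  ✓
L = 3 + 6 + 5 = 14 (even)  ✓

none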